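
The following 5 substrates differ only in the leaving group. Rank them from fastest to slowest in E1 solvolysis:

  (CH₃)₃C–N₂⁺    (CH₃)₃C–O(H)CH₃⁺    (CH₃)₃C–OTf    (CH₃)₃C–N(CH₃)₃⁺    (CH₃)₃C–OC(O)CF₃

(CH₃)₃C–N₂⁺ > (CH₃)₃C–OTf > (CH₃)₃C–O(H)CH₃⁺ > (CH₃)₃C–OC(O)CF₃ > (CH₃)₃C–N(CH₃)₃⁺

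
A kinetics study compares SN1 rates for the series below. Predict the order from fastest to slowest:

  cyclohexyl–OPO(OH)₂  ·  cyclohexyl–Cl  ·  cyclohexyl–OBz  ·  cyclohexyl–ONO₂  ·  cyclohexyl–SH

cyclohexyl–Cl > cyclohexyl–ONO₂ > cyclohexyl–OPO(OH)₂ > cyclohexyl–OBz > cyclohexyl–SH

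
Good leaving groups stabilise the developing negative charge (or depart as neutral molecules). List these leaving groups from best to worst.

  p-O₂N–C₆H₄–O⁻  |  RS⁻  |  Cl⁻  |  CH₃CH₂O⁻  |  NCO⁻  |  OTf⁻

OTf⁻ > Cl⁻ > NCO⁻ > p-O₂N–C₆H₄–O⁻ > RS⁻ > CH₃CH₂O⁻

OTf⁻: pKₐ(CF₃SO₃H (triflic acid)) ≈ -14 — charge spread over three oxygens and a CF₃ group; the premier leaving group in synthesis
Cl⁻: pKₐ(HCl) ≈ -7 — moderately weak base
NCO⁻: pKₐ(HOCN) ≈ 3.5
p-O₂N–C₆H₄–O⁻: pKₐ(p-nitrophenol) ≈ 7.2 — nitro group delocalises the charge; the classic chromogenic LG
RS⁻: pKₐ(RSH (a thiol)) ≈ 10.5 — moderately basic; rarely leaves without activation
CH₃CH₂O⁻: pKₐ(CH₃CH₂OH) ≈ 16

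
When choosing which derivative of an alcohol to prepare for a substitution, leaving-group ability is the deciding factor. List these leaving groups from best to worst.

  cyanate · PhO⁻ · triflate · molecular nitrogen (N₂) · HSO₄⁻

molecular nitrogen (N₂) > triflate > HSO₄⁻ > cyanate > PhO⁻

Rank by basicity of the departing species: weakest base leaves most easily.
molecular nitrogen (N₂): no meaningful conjugate acid; N₂ departs as an exceptionally stable neutral molecule
triflate: pKₐ(CF₃SO₃H (triflic acid)) ≈ -14
HSO₄⁻: pKₐ(H₂SO₄) ≈ -3
cyanate: pKₐ(HOCN) ≈ 3.5
PhO⁻: pKₐ(C₆H₅OH (phenol)) ≈ 10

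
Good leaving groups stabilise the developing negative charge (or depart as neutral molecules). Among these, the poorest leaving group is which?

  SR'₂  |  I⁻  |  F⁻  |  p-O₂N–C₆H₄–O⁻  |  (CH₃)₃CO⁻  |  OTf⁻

OTf⁻: pKₐ(CF₃SO₃H (triflic acid)) ≈ -14
I⁻: pKₐ(HI) ≈ -10
SR'₂: pKₐ(R'₂SH⁺) ≈ -7
F⁻: pKₐ(HF) ≈ 3.2
p-O₂N–C₆H₄–O⁻: pKₐ(p-nitrophenol) ≈ 7.2
(CH₃)₃CO⁻: pKₐ(t-BuOH) ≈ 18

(CH₃)₃CO⁻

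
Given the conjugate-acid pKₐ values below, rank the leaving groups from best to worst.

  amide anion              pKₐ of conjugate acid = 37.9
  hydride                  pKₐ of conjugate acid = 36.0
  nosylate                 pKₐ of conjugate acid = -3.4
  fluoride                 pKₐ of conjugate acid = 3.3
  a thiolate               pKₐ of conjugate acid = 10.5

nosylate > fluoride > a thiolate > hydride > amide anion

Lower conjugate-acid pKₐ ⇒ weaker base ⇒ better leaving group.
Sorting by the given values: nosylate (-3.4), fluoride (3.3), a thiolate (10.5), hydride (36.0), amide anion (37.9).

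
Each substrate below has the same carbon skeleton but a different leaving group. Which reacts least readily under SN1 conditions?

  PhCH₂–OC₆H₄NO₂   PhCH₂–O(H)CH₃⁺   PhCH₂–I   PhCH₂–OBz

With the same alkyl group throughout, only the leaving group differentiates the rates.
Leaving-group ability tracks the stability of the departed species; conjugate-acid pKₐ is the usual yardstick (lower pKₐ → better LG).
PhCH₂–I loses I⁻: pKₐ(HI) ≈ -10
PhCH₂–O(H)CH₃⁺ loses R'OH: pKₐ(R'OH₂⁺) ≈ -2.4
PhCH₂–OBz loses PhCOO⁻: pKₐ(C₆H₅COOH) ≈ 4.2
PhCH₂–OC₆H₄NO₂ loses p-O₂N–C₆H₄–O⁻: pKₐ(p-nitrophenol) ≈ 7.2

PhCH₂–OC₆H₄NO₂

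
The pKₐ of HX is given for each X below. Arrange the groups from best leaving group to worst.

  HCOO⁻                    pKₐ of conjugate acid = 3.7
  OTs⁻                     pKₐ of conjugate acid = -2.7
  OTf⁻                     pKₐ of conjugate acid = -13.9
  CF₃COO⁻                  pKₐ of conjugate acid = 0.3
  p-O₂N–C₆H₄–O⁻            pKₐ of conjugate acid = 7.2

OTf⁻ > OTs⁻ > CF₃COO⁻ > HCOO⁻ > p-O₂N–C₆H₄–O⁻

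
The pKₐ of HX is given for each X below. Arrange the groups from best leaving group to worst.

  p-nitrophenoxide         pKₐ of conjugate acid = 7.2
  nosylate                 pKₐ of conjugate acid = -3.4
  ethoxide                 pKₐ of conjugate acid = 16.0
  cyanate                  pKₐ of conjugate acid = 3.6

Lower conjugate-acid pKₐ ⇒ weaker base ⇒ better leaving group.
Sorting by the given values: nosylate (-3.4), cyanate (3.6), p-nitrophenoxide (7.2), ethoxide (16.0).

nosylate > cyanate > p-nitrophenoxide > ethoxide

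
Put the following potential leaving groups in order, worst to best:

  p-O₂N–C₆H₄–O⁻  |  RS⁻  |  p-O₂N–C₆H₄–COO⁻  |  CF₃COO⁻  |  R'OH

The more stable X⁻ (or X) is on its own — i.e. the weaker a base it is — the better a leaving group it makes.
R'OH: pKₐ(R'OH₂⁺) ≈ -2.4 — neutral; leaves from a protonated ether (an oxonium ion, R–O(H)R'⁺)
CF₃COO⁻: pKₐ(CF₃COOH) ≈ 0.2 — strongly electron-withdrawing CF₃ stabilises the carboxylate
p-O₂N–C₆H₄–COO⁻: pKₐ(p-nitrobenzoic acid) ≈ 3.4
p-O₂N–C₆H₄–O⁻: pKₐ(p-nitrophenol) ≈ 7.2 — nitro group delocalises the charge; the classic chromogenic LG
RS⁻: pKₐ(RSH (a thiol)) ≈ 10.5 — moderately basic; rarely leaves without activation
The question asks for worst first, so the sequence is read in increasing leaving-group ability.

RS⁻ < p-O₂N–C₆H₄–O⁻ < p-O₂N–C₆H₄–COO⁻ < CF₃COO⁻ < R'OH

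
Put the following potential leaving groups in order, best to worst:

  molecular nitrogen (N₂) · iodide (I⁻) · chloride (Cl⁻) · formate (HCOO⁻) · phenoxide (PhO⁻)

molecular nitrogen (N₂) > iodide (I⁻) > chloride (Cl⁻) > formate (HCOO⁻) > phenoxide (PhO⁻)

The more stable X⁻ (or X) is on its own — i.e. the weaker a base it is — the better a leaving group it makes.
molecular nitrogen (N₂): no meaningful conjugate acid; N₂ departs as an exceptionally stable neutral molecule
iodide (I⁻): pKₐ(HI) ≈ -10
chloride (Cl⁻): pKₐ(HCl) ≈ -7
formate (HCOO⁻): pKₐ(HCOOH) ≈ 3.8
phenoxide (PhO⁻): pKₐ(C₆H₅OH (phenol)) ≈ 10 — resonance into the ring helps, but still a poor LG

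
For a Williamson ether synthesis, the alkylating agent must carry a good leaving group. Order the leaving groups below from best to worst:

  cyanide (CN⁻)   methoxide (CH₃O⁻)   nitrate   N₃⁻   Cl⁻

Cl⁻ > nitrate > N₃⁻ > cyanide (CN⁻) > methoxide (CH₃O⁻)

The more stable X⁻ (or X) is on its own — i.e. the weaker a base it is — the better a leaving group it makes.
Cl⁻: pKₐ(HCl) ≈ -7
nitrate: pKₐ(HNO₃) ≈ -1.3
N₃⁻: pKₐ(HN₃) ≈ 4.7
cyanide (CN⁻): pKₐ(HCN) ≈ 9.2
methoxide (CH₃O⁻): pKₐ(CH₃OH) ≈ 15.5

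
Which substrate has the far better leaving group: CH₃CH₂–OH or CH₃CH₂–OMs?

CH₃CH₂–OMs

From CH₃CH₂–OH the departing group would be OH⁻ (pKₐ(H₂O) ≈ 15.7). Strong base; essentially never leaves without prior activation.
From CH₃CH₂–OMs the leaving group is OMs⁻ (pKₐ(CH₃SO₃H (MsOH)) ≈ -1.9). Resonance-delocalised alkanesulfonate.
(In practice CH₃CH₂–OMs is made from CH₃CH₂–OH by treatment with MsCl / Et₃N, converting the hydroxyl into a mesylate.)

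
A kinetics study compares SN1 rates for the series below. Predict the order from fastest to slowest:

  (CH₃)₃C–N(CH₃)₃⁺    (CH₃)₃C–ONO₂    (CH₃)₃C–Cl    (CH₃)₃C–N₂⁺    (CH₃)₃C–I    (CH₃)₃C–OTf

(CH₃)₃C–N₂⁺ > (CH₃)₃C–OTf > (CH₃)₃C–I > (CH₃)₃C–Cl > (CH₃)₃C–ONO₂ > (CH₃)₃C–N(CH₃)₃⁺

Same R in every case — rank the leaving groups.
Leaving-group ability tracks the stability of the departed species; conjugate-acid pKₐ is the usual yardstick (lower pKₐ → better LG).
(CH₃)₃C–N₂⁺ loses N₂: no meaningful conjugate acid; N₂ departs as an exceptionally stable neutral molecule
(CH₃)₃C–OTf loses OTf⁻: pKₐ(CF₃SO₃H (triflic acid)) ≈ -14
(CH₃)₃C–I loses I⁻: pKₐ(HI) ≈ -10
(CH₃)₃C–Cl loses Cl⁻: pKₐ(HCl) ≈ -7
(CH₃)₃C–ONO₂ loses NO₃⁻: pKₐ(HNO₃) ≈ -1.3
(CH₃)₃C–N(CH₃)₃⁺ loses NR'₃: pKₐ(R'₃NH⁺) ≈ 10.7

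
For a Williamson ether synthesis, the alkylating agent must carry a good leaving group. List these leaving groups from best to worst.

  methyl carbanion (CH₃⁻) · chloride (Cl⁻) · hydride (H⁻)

Rank by basicity of the departing species: weakest base leaves most easily.
chloride (Cl⁻): pKₐ(HCl) ≈ -7
hydride (H⁻): pKₐ(H₂) ≈ 36
methyl carbanion (CH₃⁻): pKₐ(CH₄) ≈ 48

chloride (Cl⁻) > hydride (H⁻) > methyl carbanion (CH₃⁻)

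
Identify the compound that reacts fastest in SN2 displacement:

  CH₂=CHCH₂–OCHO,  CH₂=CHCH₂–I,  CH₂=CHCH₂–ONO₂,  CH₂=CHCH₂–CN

Same R in every case — rank the leaving groups.
Leaving-group ability tracks the stability of the departed species; conjugate-acid pKₐ is the usual yardstick (lower pKₐ → better LG).
CH₂=CHCH₂–I loses I⁻: pKₐ(HI) ≈ -10
CH₂=CHCH₂–ONO₂ loses NO₃⁻: pKₐ(HNO₃) ≈ -1.3
CH₂=CHCH₂–OCHO loses HCOO⁻: pKₐ(HCOOH) ≈ 3.8
CH₂=CHCH₂–CN loses CN⁻: pKₐ(HCN) ≈ 9.2

CH₂=CHCH₂–I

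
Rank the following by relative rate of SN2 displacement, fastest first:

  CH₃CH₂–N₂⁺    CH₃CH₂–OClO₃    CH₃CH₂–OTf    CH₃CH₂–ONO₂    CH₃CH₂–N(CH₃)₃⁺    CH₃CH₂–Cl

Identical carbon frameworks mean the comparison reduces to leaving-group quality.
Rank by basicity of the departing species: weakest base leaves most easily.
CH₃CH₂–N₂⁺ loses N₂: no meaningful conjugate acid; N₂ departs as an exceptionally stable neutral molecule
CH₃CH₂–OTf loses OTf⁻: pKₐ(CF₃SO₃H (triflic acid)) ≈ -14
CH₃CH₂–OClO₃ loses ClO₄⁻: pKₐ(HClO₄) ≈ -10
CH₃CH₂–Cl loses Cl⁻: pKₐ(HCl) ≈ -7
CH₃CH₂–ONO₂ loses NO₃⁻: pKₐ(HNO₃) ≈ -1.3
CH₃CH₂–N(CH₃)₃⁺ loses NR'₃: pKₐ(R'₃NH⁺) ≈ 10.7

CH₃CH₂–N₂⁺ > CH₃CH₂–OTf > CH₃CH₂–OClO₃ > CH₃CH₂–Cl > CH₃CH₂–ONO₂ > CH₃CH₂–N(CH₃)₃⁺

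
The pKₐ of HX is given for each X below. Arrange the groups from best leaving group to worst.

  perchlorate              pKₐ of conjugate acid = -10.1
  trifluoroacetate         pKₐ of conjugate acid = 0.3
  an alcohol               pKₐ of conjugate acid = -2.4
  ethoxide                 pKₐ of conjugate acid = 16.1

perchlorate > an alcohol > trifluoroacetate > ethoxide

Lower conjugate-acid pKₐ ⇒ weaker base ⇒ better leaving group.
Sorting by the given values: perchlorate (-10.1), an alcohol (-2.4), trifluoroacetate (0.3), ethoxide (16.1).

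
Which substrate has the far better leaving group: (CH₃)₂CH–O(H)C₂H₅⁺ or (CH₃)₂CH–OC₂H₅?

(CH₃)₂CH–O(H)C₂H₅⁺

From (CH₃)₂CH–OC₂H₅ the departing group would be CH₃CH₂O⁻ (pKₐ(CH₃CH₂OH) ≈ 16). Strong base; alkoxides do not leave unassisted.
From (CH₃)₂CH–O(H)C₂H₅⁺ the leaving group is R'OH (pKₐ(R'OH₂⁺) ≈ -2.4). Neutral; leaves from a protonated ether (an oxonium ion, R–O(H)R'⁺).
(In practice (CH₃)₂CH–O(H)C₂H₅⁺ is made from (CH₃)₂CH–OC₂H₅ by protonation with concentrated HBr, allowing neutral ethanol, rather than ethoxide, to depart.)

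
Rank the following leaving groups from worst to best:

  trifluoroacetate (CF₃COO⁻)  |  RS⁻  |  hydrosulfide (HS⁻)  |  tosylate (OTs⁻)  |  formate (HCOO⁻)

RS⁻ < hydrosulfide (HS⁻) < formate (HCOO⁻) < trifluoroacetate (CF₃COO⁻) < tosylate (OTs⁻)

A good leaving group is a weak base: the lower the pKₐ of its conjugate acid, the more readily it departs.
tosylate (OTs⁻): pKₐ(p-CH₃C₆H₄SO₃H (TsOH)) ≈ -2.8
trifluoroacetate (CF₃COO⁻): pKₐ(CF₃COOH) ≈ 0.2
formate (HCOO⁻): pKₐ(HCOOH) ≈ 3.8
hydrosulfide (HS⁻): pKₐ(H₂S) ≈ 7
RS⁻: pKₐ(RSH (a thiol)) ≈ 10.5
The question asks for worst first, so the sequence is read in increasing leaving-group ability.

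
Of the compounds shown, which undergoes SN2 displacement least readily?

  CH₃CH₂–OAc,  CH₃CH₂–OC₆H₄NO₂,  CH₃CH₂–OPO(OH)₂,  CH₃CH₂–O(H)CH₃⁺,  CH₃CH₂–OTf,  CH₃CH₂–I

Identical carbon frameworks mean the comparison reduces to leaving-group quality.
Leaving-group ability tracks the stability of the departed species; conjugate-acid pKₐ is the usual yardstick (lower pKₐ → better LG).
CH₃CH₂–OTf loses OTf⁻: pKₐ(CF₃SO₃H (triflic acid)) ≈ -14
CH₃CH₂–I loses I⁻: pKₐ(HI) ≈ -10
CH₃CH₂–O(H)CH₃⁺ loses R'OH: pKₐ(R'OH₂⁺) ≈ -2.4
CH₃CH₂–OPO(OH)₂ loses H₂PO₄⁻: pKₐ(H₃PO₄) ≈ 2.1
CH₃CH₂–OAc loses AcO⁻: pKₐ(CH₃COOH) ≈ 4.8
CH₃CH₂–OC₆H₄NO₂ loses p-O₂N–C₆H₄–O⁻: pKₐ(p-nitrophenol) ≈ 7.2

CH₃CH₂–OC₆H₄NO₂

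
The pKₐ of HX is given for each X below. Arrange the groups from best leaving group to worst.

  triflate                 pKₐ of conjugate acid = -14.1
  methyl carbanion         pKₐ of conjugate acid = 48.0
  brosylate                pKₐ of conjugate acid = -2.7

triflate > brosylate > methyl carbanion

Lower conjugate-acid pKₐ ⇒ weaker base ⇒ better leaving group.
Sorting by the given values: triflate (-14.1), brosylate (-2.7), methyl carbanion (48.0).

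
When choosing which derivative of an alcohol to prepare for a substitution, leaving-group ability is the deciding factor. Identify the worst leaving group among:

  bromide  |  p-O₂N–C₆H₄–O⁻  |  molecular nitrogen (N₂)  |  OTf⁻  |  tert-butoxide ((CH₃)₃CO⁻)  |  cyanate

tert-butoxide ((CH₃)₃CO⁻)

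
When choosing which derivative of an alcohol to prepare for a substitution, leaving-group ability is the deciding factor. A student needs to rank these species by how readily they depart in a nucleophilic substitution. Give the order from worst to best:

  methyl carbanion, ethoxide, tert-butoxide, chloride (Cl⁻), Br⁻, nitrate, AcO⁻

methyl carbanion < tert-butoxide < ethoxide < AcO⁻ < nitrate < chloride (Cl⁻) < Br⁻

Leaving-group ability tracks the stability of the departed species; conjugate-acid pKₐ is the usual yardstick (lower pKₐ → better LG).
Br⁻: pKₐ(HBr) ≈ -9
chloride (Cl⁻): pKₐ(HCl) ≈ -7
nitrate: pKₐ(HNO₃) ≈ -1.3
AcO⁻: pKₐ(CH₃COOH) ≈ 4.8
ethoxide: pKₐ(CH₃CH₂OH) ≈ 16
tert-butoxide: pKₐ(t-BuOH) ≈ 18
methyl carbanion: pKₐ(CH₄) ≈ 48
The question asks for worst first, so the sequence is read in increasing leaving-group ability.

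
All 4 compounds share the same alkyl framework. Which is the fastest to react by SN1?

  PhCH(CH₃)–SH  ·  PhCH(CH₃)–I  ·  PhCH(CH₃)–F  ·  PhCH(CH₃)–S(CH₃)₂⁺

With the same alkyl group throughout, only the leaving group differentiates the rates.
Rank by basicity of the departing species: weakest base leaves most easily.
PhCH(CH₃)–I loses I⁻: pKₐ(HI) ≈ -10
PhCH(CH₃)–S(CH₃)₂⁺ loses SR'₂: pKₐ(R'₂SH⁺) ≈ -7
PhCH(CH₃)–F loses F⁻: pKₐ(HF) ≈ 3.2
PhCH(CH₃)–SH loses HS⁻: pKₐ(H₂S) ≈ 7

PhCH(CH₃)–I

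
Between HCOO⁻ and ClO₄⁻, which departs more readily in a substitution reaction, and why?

ClO₄⁻

ClO₄⁻ is the better leaving group.
pKₐ(HClO₄) ≈ -10 versus pKₐ(HCOOH) ≈ 3.8: ClO₄⁻ is the much weaker base.
Extremely weak base; rarely used for safety reasons.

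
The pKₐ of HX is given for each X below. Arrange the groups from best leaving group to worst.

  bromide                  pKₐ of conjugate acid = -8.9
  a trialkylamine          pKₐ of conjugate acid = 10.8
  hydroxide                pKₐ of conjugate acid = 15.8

bromide > a trialkylamine > hydroxide

Lower conjugate-acid pKₐ ⇒ weaker base ⇒ better leaving group.
Sorting by the given values: bromide (-8.9), a trialkylamine (10.8), hydroxide (15.8).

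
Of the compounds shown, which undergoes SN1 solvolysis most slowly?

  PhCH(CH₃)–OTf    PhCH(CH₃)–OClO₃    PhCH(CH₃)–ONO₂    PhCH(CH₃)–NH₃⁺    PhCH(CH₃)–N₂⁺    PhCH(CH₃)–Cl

The skeletons are identical, so relative rate is governed entirely by leaving-group ability.
A good leaving group is a weak base: the lower the pKₐ of its conjugate acid, the more readily it departs.
PhCH(CH₃)–N₂⁺ loses N₂: no meaningful conjugate acid; N₂ departs as an exceptionally stable neutral molecule
PhCH(CH₃)–OTf loses OTf⁻: pKₐ(CF₃SO₃H (triflic acid)) ≈ -14
PhCH(CH₃)–OClO₃ loses ClO₄⁻: pKₐ(HClO₄) ≈ -10
PhCH(CH₃)–Cl loses Cl⁻: pKₐ(HCl) ≈ -7
PhCH(CH₃)–ONO₂ loses NO₃⁻: pKₐ(HNO₃) ≈ -1.3
PhCH(CH₃)–NH₃⁺ loses NH₃: pKₐ(NH₄⁺) ≈ 9.2

PhCH(CH₃)–NH₃⁺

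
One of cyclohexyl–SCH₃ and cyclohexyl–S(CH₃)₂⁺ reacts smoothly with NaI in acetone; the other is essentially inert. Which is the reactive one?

From cyclohexyl–SCH₃ the departing group would be RS⁻ (pKₐ(RSH (a thiol)) ≈ 10.5). Moderately basic; rarely leaves without activation.
From cyclohexyl–S(CH₃)₂⁺ the leaving group is SR'₂ (pKₐ(R'₂SH⁺) ≈ -7). Neutral; leaves from a sulfonium salt (R–SR'₂⁺).
(In practice cyclohexyl–S(CH₃)₂⁺ is made from cyclohexyl–SCH₃ by S-methylation with CH₃I, allowing neutral dimethyl sulfide, rather than methanethiolate, to depart.)

cyclohexyl–S(CH₃)₂⁺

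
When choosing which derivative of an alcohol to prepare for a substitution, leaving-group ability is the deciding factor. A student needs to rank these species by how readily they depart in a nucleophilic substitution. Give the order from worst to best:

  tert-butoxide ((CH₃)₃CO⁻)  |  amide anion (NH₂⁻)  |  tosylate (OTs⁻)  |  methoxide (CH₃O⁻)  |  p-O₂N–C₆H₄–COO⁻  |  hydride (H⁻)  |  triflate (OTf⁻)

Rank by basicity of the departing species: weakest base leaves most easily.
triflate (OTf⁻): pKₐ(CF₃SO₃H (triflic acid)) ≈ -14
tosylate (OTs⁻): pKₐ(p-CH₃C₆H₄SO₃H (TsOH)) ≈ -2.8
p-O₂N–C₆H₄–COO⁻: pKₐ(p-nitrobenzoic acid) ≈ 3.4
methoxide (CH₃O⁻): pKₐ(CH₃OH) ≈ 15.5
tert-butoxide ((CH₃)₃CO⁻): pKₐ(t-BuOH) ≈ 18
hydride (H⁻): pKₐ(H₂) ≈ 36
amide anion (NH₂⁻): pKₐ(NH₃) ≈ 38
The question asks for worst first, so the sequence is read in increasing leaving-group ability.

amide anion (NH₂⁻) < hydride (H⁻) < tert-butoxide ((CH₃)₃CO⁻) < methoxide (CH₃O⁻) < p-O₂N–C₆H₄–COO⁻ < tosylate (OTs⁻) < triflate (OTf⁻)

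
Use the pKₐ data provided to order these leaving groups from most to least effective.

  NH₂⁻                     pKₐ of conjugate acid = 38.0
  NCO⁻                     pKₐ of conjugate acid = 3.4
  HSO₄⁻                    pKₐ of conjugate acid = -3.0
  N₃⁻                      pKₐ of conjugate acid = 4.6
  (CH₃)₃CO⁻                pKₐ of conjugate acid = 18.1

HSO₄⁻ > NCO⁻ > N₃⁻ > (CH₃)₃CO⁻ > NH₂⁻

Lower conjugate-acid pKₐ ⇒ weaker base ⇒ better leaving group.
Sorting by the given values: HSO₄⁻ (-3.0), NCO⁻ (3.4), N₃⁻ (4.6), (CH₃)₃CO⁻ (18.1), NH₂⁻ (38.0).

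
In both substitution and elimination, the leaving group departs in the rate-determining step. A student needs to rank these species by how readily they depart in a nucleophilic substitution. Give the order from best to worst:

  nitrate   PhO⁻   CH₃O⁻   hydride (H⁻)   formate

nitrate > formate > PhO⁻ > CH₃O⁻ > hydride (H⁻)

The more stable X⁻ (or X) is on its own — i.e. the weaker a base it is — the better a leaving group it makes.
nitrate: pKₐ(HNO₃) ≈ -1.3
formate: pKₐ(HCOOH) ≈ 3.8
PhO⁻: pKₐ(C₆H₅OH (phenol)) ≈ 10
CH₃O⁻: pKₐ(CH₃OH) ≈ 15.5
hydride (H⁻): pKₐ(H₂) ≈ 36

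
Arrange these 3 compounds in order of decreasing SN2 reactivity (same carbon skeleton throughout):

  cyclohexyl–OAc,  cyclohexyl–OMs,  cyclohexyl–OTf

Identical carbon frameworks mean the comparison reduces to leaving-group quality.
A good leaving group is a weak base: the lower the pKₐ of its conjugate acid, the more readily it departs.
cyclohexyl–OTf loses OTf⁻: pKₐ(CF₃SO₃H (triflic acid)) ≈ -14
cyclohexyl–OMs loses OMs⁻: pKₐ(CH₃SO₃H (MsOH)) ≈ -1.9
cyclohexyl–OAc loses AcO⁻: pKₐ(CH₃COOH) ≈ 4.8

cyclohexyl–OTf > cyclohexyl–OMs > cyclohexyl–OAc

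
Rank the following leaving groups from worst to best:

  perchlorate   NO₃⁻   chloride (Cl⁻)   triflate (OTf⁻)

NO₃⁻ < chloride (Cl⁻) < perchlorate < triflate (OTf⁻)

Leaving-group ability tracks the stability of the departed species; conjugate-acid pKₐ is the usual yardstick (lower pKₐ → better LG).
triflate (OTf⁻): pKₐ(CF₃SO₃H (triflic acid)) ≈ -14 — charge spread over three oxygens and a CF₃ group; the premier leaving group in synthesis
perchlorate: pKₐ(HClO₄) ≈ -10 — extremely weak base; rarely used for safety reasons
chloride (Cl⁻): pKₐ(HCl) ≈ -7 — moderately weak base
NO₃⁻: pKₐ(HNO₃) ≈ -1.3
The question asks for worst first, so the sequence is read in increasing leaving-group ability.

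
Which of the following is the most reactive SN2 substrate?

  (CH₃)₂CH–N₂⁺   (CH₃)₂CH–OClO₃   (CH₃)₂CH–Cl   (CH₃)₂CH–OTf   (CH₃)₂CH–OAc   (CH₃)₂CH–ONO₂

Identical carbon frameworks mean the comparison reduces to leaving-group quality.
A good leaving group is a weak base: the lower the pKₐ of its conjugate acid, the more readily it departs.
(CH₃)₂CH–N₂⁺ loses N₂: no meaningful conjugate acid; N₂ departs as an exceptionally stable neutral molecule
(CH₃)₂CH–OTf loses OTf⁻: pKₐ(CF₃SO₃H (triflic acid)) ≈ -14
(CH₃)₂CH–OClO₃ loses ClO₄⁻: pKₐ(HClO₄) ≈ -10
(CH₃)₂CH–Cl loses Cl⁻: pKₐ(HCl) ≈ -7
(CH₃)₂CH–ONO₂ loses NO₃⁻: pKₐ(HNO₃) ≈ -1.3
(CH₃)₂CH–OAc loses AcO⁻: pKₐ(CH₃COOH) ≈ 4.8

(CH₃)₂CH–N₂⁺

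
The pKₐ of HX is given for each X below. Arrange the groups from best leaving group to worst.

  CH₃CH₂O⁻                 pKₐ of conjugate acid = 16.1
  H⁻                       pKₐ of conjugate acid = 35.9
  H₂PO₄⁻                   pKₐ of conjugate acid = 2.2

H₂PO₄⁻ > CH₃CH₂O⁻ > H⁻

Lower conjugate-acid pKₐ ⇒ weaker base ⇒ better leaving group.
Sorting by the given values: H₂PO₄⁻ (2.2), CH₃CH₂O⁻ (16.1), H⁻ (35.9).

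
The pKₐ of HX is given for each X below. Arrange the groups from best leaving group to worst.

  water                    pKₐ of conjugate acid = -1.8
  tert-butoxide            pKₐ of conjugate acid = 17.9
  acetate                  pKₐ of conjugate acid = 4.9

water > acetate > tert-butoxide

Lower conjugate-acid pKₐ ⇒ weaker base ⇒ better leaving group.
Sorting by the given values: water (-1.8), acetate (4.9), tert-butoxide (17.9).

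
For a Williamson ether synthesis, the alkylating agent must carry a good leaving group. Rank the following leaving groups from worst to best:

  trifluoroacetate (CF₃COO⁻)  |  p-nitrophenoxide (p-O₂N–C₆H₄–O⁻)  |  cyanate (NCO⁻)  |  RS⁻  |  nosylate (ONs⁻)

RS⁻ < p-nitrophenoxide (p-O₂N–C₆H₄–O⁻) < cyanate (NCO⁻) < trifluoroacetate (CF₃COO⁻) < nosylate (ONs⁻)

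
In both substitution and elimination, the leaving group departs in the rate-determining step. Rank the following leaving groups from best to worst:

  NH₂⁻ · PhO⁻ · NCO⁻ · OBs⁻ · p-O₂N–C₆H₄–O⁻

OBs⁻ > NCO⁻ > p-O₂N–C₆H₄–O⁻ > PhO⁻ > NH₂⁻

A good leaving group is a weak base: the lower the pKₐ of its conjugate acid, the more readily it departs.
OBs⁻: pKₐ(p-BrC₆H₄SO₃H) ≈ -2.8
NCO⁻: pKₐ(HOCN) ≈ 3.5
p-O₂N–C₆H₄–O⁻: pKₐ(p-nitrophenol) ≈ 7.2
PhO⁻: pKₐ(C₆H₅OH (phenol)) ≈ 10
NH₂⁻: pKₐ(NH₃) ≈ 38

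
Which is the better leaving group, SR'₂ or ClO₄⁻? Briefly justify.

ClO₄⁻

ClO₄⁻ is the better leaving group.
pKₐ(HClO₄) ≈ -10 versus pKₐ(R'₂SH⁺) ≈ -7: ClO₄⁻ is the much weaker base.
Extremely weak base; rarely used for safety reasons.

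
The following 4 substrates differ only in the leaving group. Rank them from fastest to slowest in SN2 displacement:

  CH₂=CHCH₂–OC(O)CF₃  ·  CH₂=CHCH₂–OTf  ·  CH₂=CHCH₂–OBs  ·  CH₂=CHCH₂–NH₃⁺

The skeletons are identical, so relative rate is governed entirely by leaving-group ability.
A good leaving group is a weak base: the lower the pKₐ of its conjugate acid, the more readily it departs.
CH₂=CHCH₂–OTf loses OTf⁻: pKₐ(CF₃SO₃H (triflic acid)) ≈ -14
CH₂=CHCH₂–OBs loses OBs⁻: pKₐ(p-BrC₆H₄SO₃H) ≈ -2.8
CH₂=CHCH₂–OC(O)CF₃ loses CF₃COO⁻: pKₐ(CF₃COOH) ≈ 0.2
CH₂=CHCH₂–NH₃⁺ loses NH₃: pKₐ(NH₄⁺) ≈ 9.2

CH₂=CHCH₂–OTf > CH₂=CHCH₂–OBs > CH₂=CHCH₂–OC(O)CF₃ > CH₂=CHCH₂–NH₃⁺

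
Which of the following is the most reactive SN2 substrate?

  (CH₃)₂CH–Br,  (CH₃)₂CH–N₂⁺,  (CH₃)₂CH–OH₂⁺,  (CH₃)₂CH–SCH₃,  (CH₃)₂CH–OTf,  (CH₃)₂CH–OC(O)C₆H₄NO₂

(CH₃)₂CH–N₂⁺

The skeletons are identical, so relative rate is governed entirely by leaving-group ability.
Leaving-group ability tracks the stability of the departed species; conjugate-acid pKₐ is the usual yardstick (lower pKₐ → better LG).
(CH₃)₂CH–N₂⁺ loses N₂: no meaningful conjugate acid; N₂ departs as an exceptionally stable neutral molecule
(CH₃)₂CH–OTf loses OTf⁻: pKₐ(CF₃SO₃H (triflic acid)) ≈ -14
(CH₃)₂CH–Br loses Br⁻: pKₐ(HBr) ≈ -9
(CH₃)₂CH–OH₂⁺ loses H₂O: pKₐ(H₃O⁺) ≈ -1.7
(CH₃)₂CH–OC(O)C₆H₄NO₂ loses p-O₂N–C₆H₄–COO⁻: pKₐ(p-nitrobenzoic acid) ≈ 3.4
(CH₃)₂CH–SCH₃ loses RS⁻: pKₐ(RSH (a thiol)) ≈ 10.5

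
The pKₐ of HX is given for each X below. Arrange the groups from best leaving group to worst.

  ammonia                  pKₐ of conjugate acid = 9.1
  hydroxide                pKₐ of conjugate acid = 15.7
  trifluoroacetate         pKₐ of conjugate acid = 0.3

trifluoroacetate > ammonia > hydroxide

Lower conjugate-acid pKₐ ⇒ weaker base ⇒ better leaving group.
Sorting by the given values: trifluoroacetate (0.3), ammonia (9.1), hydroxide (15.7).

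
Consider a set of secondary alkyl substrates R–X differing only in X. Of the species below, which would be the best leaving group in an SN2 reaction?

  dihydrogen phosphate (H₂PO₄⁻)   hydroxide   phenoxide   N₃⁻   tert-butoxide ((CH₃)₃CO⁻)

The more stable X⁻ (or X) is on its own — i.e. the weaker a base it is — the better a leaving group it makes.
dihydrogen phosphate (H₂PO₄⁻): pKₐ(H₃PO₄) ≈ 2.1
N₃⁻: pKₐ(HN₃) ≈ 4.7
phenoxide: pKₐ(C₆H₅OH (phenol)) ≈ 10
hydroxide: pKₐ(H₂O) ≈ 15.7
tert-butoxide ((CH₃)₃CO⁻): pKₐ(t-BuOH) ≈ 18

dihydrogen phosphate (H₂PO₄⁻)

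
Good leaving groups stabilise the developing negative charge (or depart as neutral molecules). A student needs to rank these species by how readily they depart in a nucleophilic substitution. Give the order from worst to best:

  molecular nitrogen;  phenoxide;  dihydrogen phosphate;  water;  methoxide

The more stable X⁻ (or X) is on its own — i.e. the weaker a base it is — the better a leaving group it makes.
molecular nitrogen: no meaningful conjugate acid; N₂ departs as an exceptionally stable neutral molecule
water: pKₐ(H₃O⁺) ≈ -1.7
dihydrogen phosphate: pKₐ(H₃PO₄) ≈ 2.1
phenoxide: pKₐ(C₆H₅OH (phenol)) ≈ 10
methoxide: pKₐ(CH₃OH) ≈ 15.5
Listed from poorest to best leaving group as asked.

methoxide < phenoxide < dihydrogen phosphate < water < molecular nitrogen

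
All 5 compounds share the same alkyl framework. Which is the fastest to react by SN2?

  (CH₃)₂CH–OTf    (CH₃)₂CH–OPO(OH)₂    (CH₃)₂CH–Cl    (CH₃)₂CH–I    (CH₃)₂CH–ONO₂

Identical carbon frameworks mean the comparison reduces to leaving-group quality.
Leaving-group ability tracks the stability of the departed species; conjugate-acid pKₐ is the usual yardstick (lower pKₐ → better LG).
(CH₃)₂CH–OTf loses OTf⁻: pKₐ(CF₃SO₃H (triflic acid)) ≈ -14
(CH₃)₂CH–I loses I⁻: pKₐ(HI) ≈ -10
(CH₃)₂CH–Cl loses Cl⁻: pKₐ(HCl) ≈ -7
(CH₃)₂CH–ONO₂ loses NO₃⁻: pKₐ(HNO₃) ≈ -1.3
(CH₃)₂CH–OPO(OH)₂ loses H₂PO₄⁻: pKₐ(H₃PO₄) ≈ 2.1

(CH₃)₂CH–OTf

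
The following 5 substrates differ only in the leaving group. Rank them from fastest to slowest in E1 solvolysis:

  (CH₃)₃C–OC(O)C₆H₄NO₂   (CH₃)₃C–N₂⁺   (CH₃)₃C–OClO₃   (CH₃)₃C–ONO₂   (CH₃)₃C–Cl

(CH₃)₃C–N₂⁺ > (CH₃)₃C–OClO₃ > (CH₃)₃C–Cl > (CH₃)₃C–ONO₂ > (CH₃)₃C–OC(O)C₆H₄NO₂

The skeletons are identical, so relative rate is governed entirely by leaving-group ability.
Rank by basicity of the departing species: weakest base leaves most easily.
(CH₃)₃C–N₂⁺ loses N₂: no meaningful conjugate acid; N₂ departs as an exceptionally stable neutral molecule
(CH₃)₃C–OClO₃ loses ClO₄⁻: pKₐ(HClO₄) ≈ -10
(CH₃)₃C–Cl loses Cl⁻: pKₐ(HCl) ≈ -7
(CH₃)₃C–ONO₂ loses NO₃⁻: pKₐ(HNO₃) ≈ -1.3
(CH₃)₃C–OC(O)C₆H₄NO₂ loses p-O₂N–C₆H₄–COO⁻: pKₐ(p-nitrobenzoic acid) ≈ 3.4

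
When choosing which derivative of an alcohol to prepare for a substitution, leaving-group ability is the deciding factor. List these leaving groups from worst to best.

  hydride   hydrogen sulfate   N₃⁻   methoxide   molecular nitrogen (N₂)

hydride < methoxide < N₃⁻ < hydrogen sulfate < molecular nitrogen (N₂)

A good leaving group is a weak base: the lower the pKₐ of its conjugate acid, the more readily it departs.
molecular nitrogen (N₂): no meaningful conjugate acid; N₂ departs as an exceptionally stable neutral molecule
hydrogen sulfate: pKₐ(H₂SO₄) ≈ -3 — conjugate base of a strong mineral acid
N₃⁻: pKₐ(HN₃) ≈ 4.7 — linear, resonance-stabilised
methoxide: pKₐ(CH₃OH) ≈ 15.5
hydride: pKₐ(H₂) ≈ 36
The question asks for worst first, so the sequence is read in increasing leaving-group ability.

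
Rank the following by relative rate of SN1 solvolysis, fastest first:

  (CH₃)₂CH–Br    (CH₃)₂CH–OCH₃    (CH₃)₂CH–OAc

(CH₃)₂CH–Br > (CH₃)₂CH–OAc > (CH₃)₂CH–OCH₃

Same R in every case — rank the leaving groups.
A good leaving group is a weak base: the lower the pKₐ of its conjugate acid, the more readily it departs.
(CH₃)₂CH–Br loses Br⁻: pKₐ(HBr) ≈ -9
(CH₃)₂CH–OAc loses AcO⁻: pKₐ(CH₃COOH) ≈ 4.8
(CH₃)₂CH–OCH₃ loses CH₃O⁻: pKₐ(CH₃OH) ≈ 15.5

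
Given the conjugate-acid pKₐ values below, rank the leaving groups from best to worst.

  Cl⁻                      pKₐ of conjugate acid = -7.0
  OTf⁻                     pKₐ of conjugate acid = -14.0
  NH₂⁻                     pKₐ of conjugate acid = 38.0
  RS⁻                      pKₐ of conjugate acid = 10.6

OTf⁻ > Cl⁻ > RS⁻ > NH₂⁻

Lower conjugate-acid pKₐ ⇒ weaker base ⇒ better leaving group.
Sorting by the given values: OTf⁻ (-14.0), Cl⁻ (-7.0), RS⁻ (10.6), NH₂⁻ (38.0).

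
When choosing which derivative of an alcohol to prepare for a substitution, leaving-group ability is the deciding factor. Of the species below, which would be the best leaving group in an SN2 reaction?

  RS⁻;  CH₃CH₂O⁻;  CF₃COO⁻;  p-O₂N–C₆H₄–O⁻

CF₃COO⁻

Leaving-group ability tracks the stability of the departed species; conjugate-acid pKₐ is the usual yardstick (lower pKₐ → better LG).
CF₃COO⁻: pKₐ(CF₃COOH) ≈ 0.2
p-O₂N–C₆H₄–O⁻: pKₐ(p-nitrophenol) ≈ 7.2
RS⁻: pKₐ(RSH (a thiol)) ≈ 10.5
CH₃CH₂O⁻: pKₐ(CH₃CH₂OH) ≈ 16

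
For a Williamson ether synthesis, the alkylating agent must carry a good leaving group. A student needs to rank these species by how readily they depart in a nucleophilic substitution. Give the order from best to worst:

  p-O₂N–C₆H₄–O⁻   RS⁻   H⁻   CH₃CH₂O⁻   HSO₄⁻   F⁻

HSO₄⁻ > F⁻ > p-O₂N–C₆H₄–O⁻ > RS⁻ > CH₃CH₂O⁻ > H⁻

HSO₄⁻: pKₐ(H₂SO₄) ≈ -3
F⁻: pKₐ(HF) ≈ 3.2
p-O₂N–C₆H₄–O⁻: pKₐ(p-nitrophenol) ≈ 7.2
RS⁻: pKₐ(RSH (a thiol)) ≈ 10.5
CH₃CH₂O⁻: pKₐ(CH₃CH₂OH) ≈ 16
H⁻: pKₐ(H₂) ≈ 36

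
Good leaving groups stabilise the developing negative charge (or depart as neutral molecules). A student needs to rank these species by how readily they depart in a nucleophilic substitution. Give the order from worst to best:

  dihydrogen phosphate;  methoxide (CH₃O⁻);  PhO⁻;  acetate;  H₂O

methoxide (CH₃O⁻) < PhO⁻ < acetate < dihydrogen phosphate < H₂O

H₂O: pKₐ(H₃O⁺) ≈ -1.7
dihydrogen phosphate: pKₐ(H₃PO₄) ≈ 2.1 — moderate base; biological leaving group after further activation
acetate: pKₐ(CH₃COOH) ≈ 4.8 — resonance-stabilised but still a weak base
PhO⁻: pKₐ(C₆H₅OH (phenol)) ≈ 10
methoxide (CH₃O⁻): pKₐ(CH₃OH) ≈ 15.5 — strong base; alkoxides do not leave unassisted
The question asks for worst first, so the sequence is read in increasing leaving-group ability.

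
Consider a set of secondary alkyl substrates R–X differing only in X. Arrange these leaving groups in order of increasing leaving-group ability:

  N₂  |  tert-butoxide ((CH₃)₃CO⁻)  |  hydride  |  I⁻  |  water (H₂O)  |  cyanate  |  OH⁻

Rank by basicity of the departing species: weakest base leaves most easily.
N₂: no meaningful conjugate acid; N₂ departs as an exceptionally stable neutral molecule
I⁻: pKₐ(HI) ≈ -10
water (H₂O): pKₐ(H₃O⁺) ≈ -1.7
cyanate: pKₐ(HOCN) ≈ 3.5
OH⁻: pKₐ(H₂O) ≈ 15.7
tert-butoxide ((CH₃)₃CO⁻): pKₐ(t-BuOH) ≈ 18
hydride: pKₐ(H₂) ≈ 36
The question asks for worst first, so the sequence is read in increasing leaving-group ability.

hydride < tert-butoxide ((CH₃)₃CO⁻) < OH⁻ < cyanate < water (H₂O) < I⁻ < N₂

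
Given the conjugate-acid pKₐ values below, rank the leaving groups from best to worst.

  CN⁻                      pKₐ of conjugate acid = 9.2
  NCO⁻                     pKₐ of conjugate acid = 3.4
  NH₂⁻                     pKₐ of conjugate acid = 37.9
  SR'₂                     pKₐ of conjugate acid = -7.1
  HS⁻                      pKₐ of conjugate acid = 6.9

Lower conjugate-acid pKₐ ⇒ weaker base ⇒ better leaving group.
Sorting by the given values: SR'₂ (-7.1), NCO⁻ (3.4), HS⁻ (6.9), CN⁻ (9.2), NH₂⁻ (37.9).

SR'₂ > NCO⁻ > HS⁻ > CN⁻ > NH₂⁻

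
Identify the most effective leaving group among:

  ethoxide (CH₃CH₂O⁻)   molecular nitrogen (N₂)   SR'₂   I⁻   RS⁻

The more stable X⁻ (or X) is on its own — i.e. the weaker a base it is — the better a leaving group it makes.
molecular nitrogen (N₂): no meaningful conjugate acid; N₂ departs as an exceptionally stable neutral molecule
I⁻: pKₐ(HI) ≈ -10
SR'₂: pKₐ(R'₂SH⁺) ≈ -7
RS⁻: pKₐ(RSH (a thiol)) ≈ 10.5
ethoxide (CH₃CH₂O⁻): pKₐ(CH₃CH₂OH) ≈ 16

molecular nitrogen (N₂)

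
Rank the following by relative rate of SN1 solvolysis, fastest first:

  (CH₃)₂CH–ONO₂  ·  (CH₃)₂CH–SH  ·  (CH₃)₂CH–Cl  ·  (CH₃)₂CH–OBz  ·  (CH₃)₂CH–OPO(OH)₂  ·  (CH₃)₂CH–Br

(CH₃)₂CH–Br > (CH₃)₂CH–Cl > (CH₃)₂CH–ONO₂ > (CH₃)₂CH–OPO(OH)₂ > (CH₃)₂CH–OBz > (CH₃)₂CH–SH

With the same alkyl group throughout, only the leaving group differentiates the rates.
The more stable X⁻ (or X) is on its own — i.e. the weaker a base it is — the better a leaving group it makes.
(CH₃)₂CH–Br loses Br⁻: pKₐ(HBr) ≈ -9
(CH₃)₂CH–Cl loses Cl⁻: pKₐ(HCl) ≈ -7
(CH₃)₂CH–ONO₂ loses NO₃⁻: pKₐ(HNO₃) ≈ -1.3
(CH₃)₂CH–OPO(OH)₂ loses H₂PO₄⁻: pKₐ(H₃PO₄) ≈ 2.1
(CH₃)₂CH–OBz loses PhCOO⁻: pKₐ(C₆H₅COOH) ≈ 4.2
(CH₃)₂CH–SH loses HS⁻: pKₐ(H₂S) ≈ 7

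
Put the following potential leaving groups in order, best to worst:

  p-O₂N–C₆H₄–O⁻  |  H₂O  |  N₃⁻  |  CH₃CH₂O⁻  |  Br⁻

Rank by basicity of the departing species: weakest base leaves most easily.
Br⁻: pKₐ(HBr) ≈ -9
H₂O: pKₐ(H₃O⁺) ≈ -1.7 — neutral; leaves from a protonated alcohol (R–OH₂⁺)
N₃⁻: pKₐ(HN₃) ≈ 4.7
p-O₂N–C₆H₄–O⁻: pKₐ(p-nitrophenol) ≈ 7.2 — nitro group delocalises the charge; the classic chromogenic LG
CH₃CH₂O⁻: pKₐ(CH₃CH₂OH) ≈ 16

Br⁻ > H₂O > N₃⁻ > p-O₂N–C₆H₄–O⁻ > CH₃CH₂O⁻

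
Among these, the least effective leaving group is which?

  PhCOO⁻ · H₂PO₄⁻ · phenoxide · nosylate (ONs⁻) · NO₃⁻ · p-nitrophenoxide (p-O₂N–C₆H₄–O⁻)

phenoxide

nosylate (ONs⁻): pKₐ(p-O₂NC₆H₄SO₃H) ≈ -3.5
NO₃⁻: pKₐ(HNO₃) ≈ -1.3
H₂PO₄⁻: pKₐ(H₃PO₄) ≈ 2.1
PhCOO⁻: pKₐ(C₆H₅COOH) ≈ 4.2
p-nitrophenoxide (p-O₂N–C₆H₄–O⁻): pKₐ(p-nitrophenol) ≈ 7.2
phenoxide: pKₐ(C₆H₅OH (phenol)) ≈ 10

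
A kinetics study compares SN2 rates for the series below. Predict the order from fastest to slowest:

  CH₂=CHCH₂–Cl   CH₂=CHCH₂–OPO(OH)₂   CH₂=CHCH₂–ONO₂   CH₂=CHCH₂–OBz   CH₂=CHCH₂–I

The skeletons are identical, so relative rate is governed entirely by leaving-group ability.
Leaving-group ability tracks the stability of the departed species; conjugate-acid pKₐ is the usual yardstick (lower pKₐ → better LG).
CH₂=CHCH₂–I loses I⁻: pKₐ(HI) ≈ -10
CH₂=CHCH₂–Cl loses Cl⁻: pKₐ(HCl) ≈ -7
CH₂=CHCH₂–ONO₂ loses NO₃⁻: pKₐ(HNO₃) ≈ -1.3
CH₂=CHCH₂–OPO(OH)₂ loses H₂PO₄⁻: pKₐ(H₃PO₄) ≈ 2.1
CH₂=CHCH₂–OBz loses PhCOO⁻: pKₐ(C₆H₅COOH) ≈ 4.2

CH₂=CHCH₂–I > CH₂=CHCH₂–Cl > CH₂=CHCH₂–ONO₂ > CH₂=CHCH₂–OPO(OH)₂ > CH₂=CHCH₂–OBz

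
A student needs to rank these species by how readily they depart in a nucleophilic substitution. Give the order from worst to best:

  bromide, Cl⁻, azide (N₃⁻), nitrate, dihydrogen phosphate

bromide: pKₐ(HBr) ≈ -9
Cl⁻: pKₐ(HCl) ≈ -7
nitrate: pKₐ(HNO₃) ≈ -1.3
dihydrogen phosphate: pKₐ(H₃PO₄) ≈ 2.1
azide (N₃⁻): pKₐ(HN₃) ≈ 4.7
Listed from poorest to best leaving group as asked.

azide (N₃⁻) < dihydrogen phosphate < nitrate < Cl⁻ < bromide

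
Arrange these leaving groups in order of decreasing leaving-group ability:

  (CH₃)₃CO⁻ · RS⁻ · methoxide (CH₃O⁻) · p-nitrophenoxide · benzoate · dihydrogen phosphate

dihydrogen phosphate > benzoate > p-nitrophenoxide > RS⁻ > methoxide (CH₃O⁻) > (CH₃)₃CO⁻

Rank by basicity of the departing species: weakest base leaves most easily.
dihydrogen phosphate: pKₐ(H₃PO₄) ≈ 2.1 — moderate base; biological leaving group after further activation
benzoate: pKₐ(C₆H₅COOH) ≈ 4.2 — aryl carboxylate
p-nitrophenoxide: pKₐ(p-nitrophenol) ≈ 7.2
RS⁻: pKₐ(RSH (a thiol)) ≈ 10.5
methoxide (CH₃O⁻): pKₐ(CH₃OH) ≈ 15.5 — strong base; alkoxides do not leave unassisted
(CH₃)₃CO⁻: pKₐ(t-BuOH) ≈ 18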